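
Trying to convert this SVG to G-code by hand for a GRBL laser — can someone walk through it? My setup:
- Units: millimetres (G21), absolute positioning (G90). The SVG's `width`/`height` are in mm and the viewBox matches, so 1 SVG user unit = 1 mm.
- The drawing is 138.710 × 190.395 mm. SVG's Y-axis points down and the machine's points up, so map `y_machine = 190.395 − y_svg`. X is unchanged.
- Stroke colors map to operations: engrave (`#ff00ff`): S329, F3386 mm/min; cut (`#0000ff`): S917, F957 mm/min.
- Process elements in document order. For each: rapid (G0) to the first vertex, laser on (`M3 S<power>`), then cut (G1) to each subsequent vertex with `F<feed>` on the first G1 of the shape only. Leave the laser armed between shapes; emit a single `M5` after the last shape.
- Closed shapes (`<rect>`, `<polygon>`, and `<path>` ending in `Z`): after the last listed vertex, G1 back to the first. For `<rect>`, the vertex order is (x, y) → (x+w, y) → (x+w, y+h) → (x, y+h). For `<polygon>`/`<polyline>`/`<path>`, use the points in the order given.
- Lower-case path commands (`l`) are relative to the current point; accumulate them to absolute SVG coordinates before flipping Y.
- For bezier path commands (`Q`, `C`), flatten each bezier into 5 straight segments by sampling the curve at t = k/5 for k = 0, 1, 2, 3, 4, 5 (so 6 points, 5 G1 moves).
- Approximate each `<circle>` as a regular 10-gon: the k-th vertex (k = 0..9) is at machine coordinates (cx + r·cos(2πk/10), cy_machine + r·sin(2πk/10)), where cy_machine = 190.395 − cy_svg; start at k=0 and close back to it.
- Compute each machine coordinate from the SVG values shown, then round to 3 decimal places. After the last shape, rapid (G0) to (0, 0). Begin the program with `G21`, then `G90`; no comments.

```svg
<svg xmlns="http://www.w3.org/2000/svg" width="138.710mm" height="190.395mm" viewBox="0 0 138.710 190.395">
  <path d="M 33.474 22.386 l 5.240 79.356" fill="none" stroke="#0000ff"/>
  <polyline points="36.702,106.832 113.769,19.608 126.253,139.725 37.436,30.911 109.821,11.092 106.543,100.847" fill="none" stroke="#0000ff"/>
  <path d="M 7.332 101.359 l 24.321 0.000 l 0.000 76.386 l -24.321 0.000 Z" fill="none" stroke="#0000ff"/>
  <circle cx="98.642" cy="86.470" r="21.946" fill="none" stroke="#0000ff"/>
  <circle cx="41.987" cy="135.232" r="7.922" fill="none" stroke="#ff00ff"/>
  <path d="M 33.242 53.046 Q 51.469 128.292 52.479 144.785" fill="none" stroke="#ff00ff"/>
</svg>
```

G21
G90
G0 X33.474 Y168.009
M3 S917
G1 X38.714 Y88.653 F957
G0 X36.702 Y83.563
M3 S917
G1 X113.769 Y170.787 F957
G1 X126.253 Y50.670
G1 X37.436 Y159.484
G1 X109.821 Y179.303
G1 X106.543 Y89.548
G0 X7.332 Y89.036
M3 S917
G1 X31.653 Y89.036 F957
G1 X31.653 Y12.650
G1 X7.332 Y12.650
G1 X7.332 Y89.036
G0 X120.588 Y103.925
M3 S917
G1 X116.397 Y116.825 F957
G1 X105.424 Y124.797
G1 X91.860 Y124.797
G1 X80.887 Y116.825
G1 X76.696 Y103.925
G1 X80.887 Y91.025
G1 X91.860 Y83.053
G1 X105.424 Y83.053
G1 X116.397 Y91.025
G1 X120.588 Y103.925
G0 X49.909 Y55.163
M3 S329
G1 X48.396 Y59.819 F3386
G1 X44.435 Y62.697
G1 X39.539 Y62.697
G1 X35.578 Y59.819
G1 X34.065 Y55.163
G1 X35.578 Y50.507
G1 X39.539 Y47.629
G1 X44.435 Y47.629
G1 X48.396 Y50.507
G1 X49.909 Y55.163
G0 X33.242 Y137.349
M3 S329
G1 X39.844 Y109.601 F3386
G1 X45.069 Y86.553
G1 X48.916 Y68.205
G1 X51.386 Y54.557
G1 X52.479 Y45.610
M5
G0 X0.000 Y0.000

1 u = 1 mm; y_m = 190.395 − y.

[1] `<path>` line segment, #0000ff→cut S917 F957: (33.474,168.009) → (38.714,88.653)

[2] `<polyline>` open polyline, #0000ff→cut S917 F957: (36.702,83.563) → (113.769,170.787) → (126.253,50.670) → (37.436,159.484) → (109.821,179.303) → (106.543,89.548)

[3] `<path>` rectangle, #0000ff→cut S917 F957: (7.332,89.036) → (31.653,89.036) → (31.653,12.650) → (7.332,12.650) → (7.332,89.036) (closed)

[4] `<circle>` circle, #0000ff→cut S917 F957: (120.588,103.925) → (116.397,116.825) → (105.424,124.797) → (91.860,124.797) → (80.887,116.825) → (76.696,103.925) → (80.887,91.025) → (91.860,83.053) → (105.424,83.053) → (116.397,91.025) → (120.588,103.925) (closed)

[5] `<circle>` circle, #ff00ff→engrave S329 F3386: (49.909,55.163) → (48.396,59.819) → (44.435,62.697) → (39.539,62.697) → (35.578,59.819) → (34.065,55.163) → (35.578,50.507) → (39.539,47.629) → (44.435,47.629) → (48.396,50.507) → (49.909,55.163) (closed)

[6] `<path>` quadratic bezier, #ff00ff→engrave S329 F3386: (33.242,137.349) → (39.844,109.601) → (45.069,86.553) → (48.916,68.205) → (51.386,54.557) → (52.479,45.610)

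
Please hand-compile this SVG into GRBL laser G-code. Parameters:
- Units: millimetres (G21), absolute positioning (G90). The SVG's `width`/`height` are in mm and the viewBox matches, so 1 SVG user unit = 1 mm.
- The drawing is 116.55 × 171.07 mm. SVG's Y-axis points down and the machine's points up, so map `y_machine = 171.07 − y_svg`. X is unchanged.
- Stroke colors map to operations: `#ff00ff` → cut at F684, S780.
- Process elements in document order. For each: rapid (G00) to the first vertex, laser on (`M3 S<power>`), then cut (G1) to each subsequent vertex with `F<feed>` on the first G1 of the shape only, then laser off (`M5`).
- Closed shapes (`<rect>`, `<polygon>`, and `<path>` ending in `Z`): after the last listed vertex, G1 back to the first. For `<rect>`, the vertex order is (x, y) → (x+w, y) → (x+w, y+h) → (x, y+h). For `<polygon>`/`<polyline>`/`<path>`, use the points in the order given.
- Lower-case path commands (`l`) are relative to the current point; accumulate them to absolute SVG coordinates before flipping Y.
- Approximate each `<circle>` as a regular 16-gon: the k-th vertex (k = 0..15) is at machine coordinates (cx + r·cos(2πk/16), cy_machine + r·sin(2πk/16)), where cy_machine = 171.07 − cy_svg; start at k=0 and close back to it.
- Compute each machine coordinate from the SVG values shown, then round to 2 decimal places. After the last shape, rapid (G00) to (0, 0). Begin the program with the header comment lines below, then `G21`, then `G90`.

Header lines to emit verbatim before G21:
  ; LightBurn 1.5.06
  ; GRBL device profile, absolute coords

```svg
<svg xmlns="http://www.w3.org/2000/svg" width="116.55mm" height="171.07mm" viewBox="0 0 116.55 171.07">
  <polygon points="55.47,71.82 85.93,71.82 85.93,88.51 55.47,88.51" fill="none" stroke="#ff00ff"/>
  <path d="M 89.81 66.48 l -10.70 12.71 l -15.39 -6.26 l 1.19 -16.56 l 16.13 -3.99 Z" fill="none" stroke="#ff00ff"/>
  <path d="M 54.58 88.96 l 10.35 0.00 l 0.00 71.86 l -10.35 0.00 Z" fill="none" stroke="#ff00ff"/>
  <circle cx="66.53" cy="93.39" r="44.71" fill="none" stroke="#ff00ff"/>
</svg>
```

Since the viewBox matches the mm dimensions, user units are millimetres directly. The only transform is the Y-flip y_m = 171.07 − y_svg.

Shape 1 is a rectangle drawn with `<polygon>`. Its stroke #ff00ff means cut at S780, F684. After flipping Y the toolpath is (55.47,99.25) → (85.93,99.25) → (85.93,82.56) → (55.47,82.56) → (55.47,99.25), returning to the start.

Shape 2 is a regular polygon drawn with `<path>`. Its stroke #ff00ff means cut at S780, F684. After flipping Y the toolpath is (89.81,104.59) → (79.11,91.88) → (63.72,98.14) → (64.91,114.70) → (81.04,118.69) → (89.81,104.59), returning to the start.

Shape 3 is a rectangle drawn with `<path>`. Its stroke #ff00ff means cut at S780, F684. After flipping Y the toolpath is (54.58,82.11) → (64.93,82.11) → (64.93,10.25) → (54.58,10.25) → (54.58,82.11), returning to the start.

Shape 4 is a circle drawn with `<circle>`. Its stroke #ff00ff means cut at S780, F684. After flipping Y the toolpath is (111.24,77.68) → (107.84,94.79) → (98.14,109.29) → (83.64,118.99) → (66.53,122.39) → (49.42,118.99) → (34.92,109.29) → (25.22,94.79) → (21.82,77.68) → (25.22,60.57) → (34.92,46.07) → (49.42,36.37) → (66.53,32.97) → (83.64,36.37) → (98.14,46.07) → (107.84,60.57) → (111.24,77.68), returning to the start.

; LightBurn 1.5.06
; GRBL device profile, absolute coords
G21
G90
G00 X55.47 Y99.25
M3 S780
G1 X85.93 Y99.25 F684
G1 X85.93 Y82.56
G1 X55.47 Y82.56
G1 X55.47 Y99.25
M5
G00 X89.81 Y104.59
M3 S780
G1 X79.11 Y91.88 F684
G1 X63.72 Y98.14
G1 X64.91 Y114.70
G1 X81.04 Y118.69
G1 X89.81 Y104.59
M5
G00 X54.58 Y82.11
M3 S780
G1 X64.93 Y82.11 F684
G1 X64.93 Y10.25
G1 X54.58 Y10.25
G1 X54.58 Y82.11
M5
G00 X111.24 Y77.68
M3 S780
G1 X107.84 Y94.79 F684
G1 X98.14 Y109.29
G1 X83.64 Y118.99
G1 X66.53 Y122.39
G1 X49.42 Y118.99
G1 X34.92 Y109.29
G1 X25.22 Y94.79
G1 X21.82 Y77.68
G1 X25.22 Y60.57
G1 X34.92 Y46.07
G1 X49.42 Y36.37
G1 X66.53 Y32.97
G1 X83.64 Y36.37
G1 X98.14 Y46.07
G1 X107.84 Y60.57
G1 X111.24 Y77.68
M5
G00 X0.00 Y0.00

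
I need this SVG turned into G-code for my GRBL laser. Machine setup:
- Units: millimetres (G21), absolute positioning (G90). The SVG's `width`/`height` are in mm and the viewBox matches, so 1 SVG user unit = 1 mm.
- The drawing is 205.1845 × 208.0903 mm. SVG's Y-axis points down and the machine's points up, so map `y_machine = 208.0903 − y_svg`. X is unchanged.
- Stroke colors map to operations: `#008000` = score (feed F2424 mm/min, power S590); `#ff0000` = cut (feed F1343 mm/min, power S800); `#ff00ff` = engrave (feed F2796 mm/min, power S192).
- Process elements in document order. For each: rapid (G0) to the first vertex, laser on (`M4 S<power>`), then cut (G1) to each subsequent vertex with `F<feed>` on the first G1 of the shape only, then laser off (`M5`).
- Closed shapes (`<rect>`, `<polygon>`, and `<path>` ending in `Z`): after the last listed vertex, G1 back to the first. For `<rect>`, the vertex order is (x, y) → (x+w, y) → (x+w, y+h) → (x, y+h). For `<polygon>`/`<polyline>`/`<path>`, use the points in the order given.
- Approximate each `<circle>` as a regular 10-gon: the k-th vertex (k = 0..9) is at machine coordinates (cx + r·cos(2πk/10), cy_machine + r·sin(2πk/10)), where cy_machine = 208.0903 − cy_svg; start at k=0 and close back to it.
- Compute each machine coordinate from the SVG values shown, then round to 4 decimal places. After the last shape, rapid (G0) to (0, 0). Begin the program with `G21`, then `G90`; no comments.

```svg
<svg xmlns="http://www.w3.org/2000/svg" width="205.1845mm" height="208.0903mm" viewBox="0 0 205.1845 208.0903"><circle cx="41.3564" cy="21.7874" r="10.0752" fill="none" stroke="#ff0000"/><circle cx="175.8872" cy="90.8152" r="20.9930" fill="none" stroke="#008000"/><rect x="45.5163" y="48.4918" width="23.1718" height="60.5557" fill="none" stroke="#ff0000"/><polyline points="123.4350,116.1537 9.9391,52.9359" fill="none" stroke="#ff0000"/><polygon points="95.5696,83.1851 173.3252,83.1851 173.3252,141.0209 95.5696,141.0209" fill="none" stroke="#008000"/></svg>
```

1 u = 1 mm; y_m = 208.0903 − y.

[1] `<circle>` circle, #ff0000→cut S800 F1343: (51.4316,186.3029) → (49.5074,192.2250) → (44.4698,195.8850) → (38.2430,195.8850) → (33.2054,192.2250) → (31.2812,186.3029) → (33.2054,180.3808) → (38.2430,176.7208) → (44.4698,176.7208) → (49.5074,180.3808) → (51.4316,186.3029) (closed)

[2] `<circle>` circle, #008000→score S590 F2424: (196.8802,117.2751) → (192.8709,129.6145) → (182.3744,137.2406) → (169.4000,137.2406) → (158.9035,129.6145) → (154.8942,117.2751) → (158.9035,104.9357) → (169.4000,97.3096) → (182.3744,97.3096) → (192.8709,104.9357) → (196.8802,117.2751) (closed)

[3] `<rect>` rectangle, #ff0000→cut S800 F1343: (45.5163,159.5985) → (68.6881,159.5985) → (68.6881,99.0428) → (45.5163,99.0428) → (45.5163,159.5985) (closed)

[4] `<polyline>` line segment, #ff0000→cut S800 F1343: (123.4350,91.9366) → (9.9391,155.1544)

[5] `<polygon>` rectangle, #008000→score S590 F2424: (95.5696,124.9052) → (173.3252,124.9052) → (173.3252,67.0694) → (95.5696,67.0694) → (95.5696,124.9052) (closed)

G21
G90
G0 X51.4316 Y186.3029
M4 S800
G1 X49.5074 Y192.2250 F1343
G1 X44.4698 Y195.8850
G1 X38.2430 Y195.8850
G1 X33.2054 Y192.2250
G1 X31.2812 Y186.3029
G1 X33.2054 Y180.3808
G1 X38.2430 Y176.7208
G1 X44.4698 Y176.7208
G1 X49.5074 Y180.3808
G1 X51.4316 Y186.3029
M5
G0 X196.8802 Y117.2751
M4 S590
G1 X192.8709 Y129.6145 F2424
G1 X182.3744 Y137.2406
G1 X169.4000 Y137.2406
G1 X158.9035 Y129.6145
G1 X154.8942 Y117.2751
G1 X158.9035 Y104.9357
G1 X169.4000 Y97.3096
G1 X182.3744 Y97.3096
G1 X192.8709 Y104.9357
G1 X196.8802 Y117.2751
M5
G0 X45.5163 Y159.5985
M4 S800
G1 X68.6881 Y159.5985 F1343
G1 X68.6881 Y99.0428
G1 X45.5163 Y99.0428
G1 X45.5163 Y159.5985
M5
G0 X123.4350 Y91.9366
M4 S800
G1 X9.9391 Y155.1544 F1343
M5
G0 X95.5696 Y124.9052
M4 S590
G1 X173.3252 Y124.9052 F2424
G1 X173.3252 Y67.0694
G1 X95.5696 Y67.0694
G1 X95.5696 Y124.9052
M5
G0 X0.0000 Y0.0000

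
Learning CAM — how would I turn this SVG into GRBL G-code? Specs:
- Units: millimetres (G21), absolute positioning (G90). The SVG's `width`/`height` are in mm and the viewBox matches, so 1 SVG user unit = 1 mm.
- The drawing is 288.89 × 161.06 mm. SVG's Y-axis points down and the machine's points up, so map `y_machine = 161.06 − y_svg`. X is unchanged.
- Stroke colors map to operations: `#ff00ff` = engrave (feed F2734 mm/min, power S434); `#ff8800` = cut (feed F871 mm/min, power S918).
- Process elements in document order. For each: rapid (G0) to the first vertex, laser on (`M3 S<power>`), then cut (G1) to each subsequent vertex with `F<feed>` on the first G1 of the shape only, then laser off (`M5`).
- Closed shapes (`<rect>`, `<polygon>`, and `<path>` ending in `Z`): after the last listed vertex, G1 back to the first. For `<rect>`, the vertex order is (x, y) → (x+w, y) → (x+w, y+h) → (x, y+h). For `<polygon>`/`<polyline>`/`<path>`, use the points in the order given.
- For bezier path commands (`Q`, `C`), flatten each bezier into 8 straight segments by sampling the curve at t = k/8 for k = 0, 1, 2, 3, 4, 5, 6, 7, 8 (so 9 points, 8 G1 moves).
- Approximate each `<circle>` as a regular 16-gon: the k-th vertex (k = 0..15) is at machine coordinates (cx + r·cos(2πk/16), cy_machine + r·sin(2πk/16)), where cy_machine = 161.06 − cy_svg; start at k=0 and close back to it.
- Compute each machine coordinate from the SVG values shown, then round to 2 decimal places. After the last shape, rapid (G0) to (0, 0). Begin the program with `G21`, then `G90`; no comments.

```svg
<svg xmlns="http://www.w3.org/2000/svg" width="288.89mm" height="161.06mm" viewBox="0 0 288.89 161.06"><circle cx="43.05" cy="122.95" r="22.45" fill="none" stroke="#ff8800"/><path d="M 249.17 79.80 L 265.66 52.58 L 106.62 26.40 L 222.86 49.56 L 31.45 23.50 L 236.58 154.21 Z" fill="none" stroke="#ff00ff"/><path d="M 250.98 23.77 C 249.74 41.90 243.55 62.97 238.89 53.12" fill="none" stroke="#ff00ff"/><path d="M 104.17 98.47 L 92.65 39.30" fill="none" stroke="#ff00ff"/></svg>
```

1 u = 1 mm; y_m = 161.06 − y.

[1] `<circle>` circle, #ff8800→cut S918 F871: (65.50,38.11) → (63.79,46.70) → (58.92,53.98) → (51.64,58.85) → (43.05,60.56) → (34.46,58.85) → (27.18,53.98) → (22.31,46.70) → (20.60,38.11) → (22.31,29.52) → (27.18,22.24) → (34.46,17.37) → (43.05,15.66) → (51.64,17.37) → (58.92,22.24) → (63.79,29.52) → (65.50,38.11) (closed)

[2] `<path>` closed polygon, #ff00ff→engrave S434 F2734: (249.17,81.26) → (265.66,108.48) → (106.62,134.66) → (222.86,111.50) → (31.45,137.56) → (236.58,6.85) → (249.17,81.26) (closed)

[3] `<path>` cubic bezier, #ff00ff→engrave S434 F2734: (250.98,137.29) → (250.30,130.42) → (249.22,123.67) → (247.84,117.44) → (246.22,112.12) → (244.44,108.12) → (242.57,105.82) → (240.70,105.63) → (238.89,107.94)

[4] `<path>` line segment, #ff00ff→engrave S434 F2734: (104.17,62.59) → (92.65,121.76)

G21
G90
G0 X65.50 Y38.11
M3 S918
G1 X63.79 Y46.70 F871
G1 X58.92 Y53.98
G1 X51.64 Y58.85
G1 X43.05 Y60.56
G1 X34.46 Y58.85
G1 X27.18 Y53.98
G1 X22.31 Y46.70
G1 X20.60 Y38.11
G1 X22.31 Y29.52
G1 X27.18 Y22.24
G1 X34.46 Y17.37
G1 X43.05 Y15.66
G1 X51.64 Y17.37
G1 X58.92 Y22.24
G1 X63.79 Y29.52
G1 X65.50 Y38.11
M5
G0 X249.17 Y81.26
M3 S434
G1 X265.66 Y108.48 F2734
G1 X106.62 Y134.66
G1 X222.86 Y111.50
G1 X31.45 Y137.56
G1 X236.58 Y6.85
G1 X249.17 Y81.26
M5
G0 X250.98 Y137.29
M3 S434
G1 X250.30 Y130.42 F2734
G1 X249.22 Y123.67
G1 X247.84 Y117.44
G1 X246.22 Y112.12
G1 X244.44 Y108.12
G1 X242.57 Y105.82
G1 X240.70 Y105.63
G1 X238.89 Y107.94
M5
G0 X104.17 Y62.59
M3 S434
G1 X92.65 Y121.76 F2734
M5
G0 X0.00 Y0.00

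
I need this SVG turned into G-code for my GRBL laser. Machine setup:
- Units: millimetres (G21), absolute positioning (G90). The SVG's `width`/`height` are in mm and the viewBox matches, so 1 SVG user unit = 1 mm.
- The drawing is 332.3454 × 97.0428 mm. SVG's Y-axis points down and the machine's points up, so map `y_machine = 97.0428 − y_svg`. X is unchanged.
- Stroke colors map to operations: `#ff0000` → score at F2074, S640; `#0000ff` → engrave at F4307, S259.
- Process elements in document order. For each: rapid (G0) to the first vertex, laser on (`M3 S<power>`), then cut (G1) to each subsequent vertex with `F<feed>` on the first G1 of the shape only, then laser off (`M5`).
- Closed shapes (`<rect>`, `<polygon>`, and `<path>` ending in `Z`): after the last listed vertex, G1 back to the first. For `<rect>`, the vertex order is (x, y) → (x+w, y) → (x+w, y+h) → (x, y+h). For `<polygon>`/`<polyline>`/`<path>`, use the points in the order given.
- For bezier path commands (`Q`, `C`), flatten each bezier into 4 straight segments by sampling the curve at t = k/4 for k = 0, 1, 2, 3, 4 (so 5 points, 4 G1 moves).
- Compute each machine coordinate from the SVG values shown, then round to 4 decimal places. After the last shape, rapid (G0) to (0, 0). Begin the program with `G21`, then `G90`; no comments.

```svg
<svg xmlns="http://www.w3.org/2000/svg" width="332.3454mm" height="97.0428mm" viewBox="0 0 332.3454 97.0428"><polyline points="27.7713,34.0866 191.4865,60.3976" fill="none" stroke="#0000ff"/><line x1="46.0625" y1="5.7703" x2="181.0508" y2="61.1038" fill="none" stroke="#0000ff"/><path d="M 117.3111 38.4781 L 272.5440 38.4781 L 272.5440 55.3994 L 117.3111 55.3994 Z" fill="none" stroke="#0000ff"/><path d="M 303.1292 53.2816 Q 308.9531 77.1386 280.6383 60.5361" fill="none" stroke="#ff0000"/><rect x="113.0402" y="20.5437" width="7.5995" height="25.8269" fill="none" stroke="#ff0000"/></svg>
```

Since the viewBox matches the mm dimensions, user units are millimetres directly. The only transform is the Y-flip y_m = 97.0428 − y_svg.

Shape 1 is a line segment drawn with `<polyline>`. Its stroke #0000ff means engrave at S259, F4307. After flipping Y the toolpath is (27.7713,62.9562) → (191.4865,36.6452).

Shape 2 is a line segment drawn with `<line>`. Its stroke #0000ff means engrave at S259, F4307. After flipping Y the toolpath is (46.0625,91.2725) → (181.0508,35.9390).

Shape 3 is a rectangle drawn with `<path>`. Its stroke #0000ff means engrave at S259, F4307. After flipping Y the toolpath is (117.3111,58.5647) → (272.5440,58.5647) → (272.5440,41.6434) → (117.3111,41.6434) → (117.3111,58.5647), returning to the start.

Shape 4 is a quadratic bezier drawn with `<path>`. Its stroke #ff0000 means score at S640, F2074. After flipping Y the toolpath is (303.1292,43.7612) → (303.9075,34.3614) → (300.4184,30.0191) → (292.6620,30.7342) → (280.6383,36.5067).

Shape 5 is a rectangle drawn with `<rect>`. Its stroke #ff0000 means score at S640, F2074. After flipping Y the toolpath is (113.0402,76.4991) → (120.6397,76.4991) → (120.6397,50.6722) → (113.0402,50.6722) → (113.0402,76.4991), returning to the start.

G21
G90
G0 X27.7713 Y62.9562
M3 S259
G1 X191.4865 Y36.6452 F4307
M5
G0 X46.0625 Y91.2725
M3 S259
G1 X181.0508 Y35.9390 F4307
M5
G0 X117.3111 Y58.5647
M3 S259
G1 X272.5440 Y58.5647 F4307
G1 X272.5440 Y41.6434
G1 X117.3111 Y41.6434
G1 X117.3111 Y58.5647
M5
G0 X303.1292 Y43.7612
M3 S640
G1 X303.9075 Y34.3614 F2074
G1 X300.4184 Y30.0191
G1 X292.6620 Y30.7342
G1 X280.6383 Y36.5067
M5
G0 X113.0402 Y76.4991
M3 S640
G1 X120.6397 Y76.4991 F2074
G1 X120.6397 Y50.6722
G1 X113.0402 Y50.6722
G1 X113.0402 Y76.4991
M5
G0 X0.0000 Y0.0000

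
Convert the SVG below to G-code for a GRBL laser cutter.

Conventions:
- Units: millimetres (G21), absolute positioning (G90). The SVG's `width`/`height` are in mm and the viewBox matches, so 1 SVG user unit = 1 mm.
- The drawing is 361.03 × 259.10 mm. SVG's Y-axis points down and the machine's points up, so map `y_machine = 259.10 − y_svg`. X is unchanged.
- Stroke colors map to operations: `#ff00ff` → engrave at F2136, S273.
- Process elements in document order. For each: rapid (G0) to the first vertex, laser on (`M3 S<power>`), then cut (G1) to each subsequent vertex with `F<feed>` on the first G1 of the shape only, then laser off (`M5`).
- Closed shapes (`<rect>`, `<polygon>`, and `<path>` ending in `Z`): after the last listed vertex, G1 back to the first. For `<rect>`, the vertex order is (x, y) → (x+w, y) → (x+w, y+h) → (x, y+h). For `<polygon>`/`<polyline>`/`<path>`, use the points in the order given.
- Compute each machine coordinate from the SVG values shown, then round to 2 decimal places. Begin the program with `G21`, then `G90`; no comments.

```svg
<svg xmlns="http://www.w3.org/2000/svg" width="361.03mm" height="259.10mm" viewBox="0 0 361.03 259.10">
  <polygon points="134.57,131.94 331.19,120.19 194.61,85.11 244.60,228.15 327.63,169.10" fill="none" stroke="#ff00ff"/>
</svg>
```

G21
G90
G0 X134.57 Y127.16
M3 S273
G1 X331.19 Y138.91 F2136
G1 X194.61 Y173.99
G1 X244.60 Y30.95
G1 X327.63 Y90.00
G1 X134.57 Y127.16
M5

Since the viewBox matches the mm dimensions, user units are millimetres directly. The only transform is the Y-flip y_m = 259.10 − y_svg.

Shape 1 is a closed polygon drawn with `<polygon>`. Its stroke #ff00ff means engrave at S273, F2136. After flipping Y the toolpath is (134.57,127.16) → (331.19,138.91) → (194.61,173.99) → (244.60,30.95) → (327.63,90.00) → (134.57,127.16), returning to the start.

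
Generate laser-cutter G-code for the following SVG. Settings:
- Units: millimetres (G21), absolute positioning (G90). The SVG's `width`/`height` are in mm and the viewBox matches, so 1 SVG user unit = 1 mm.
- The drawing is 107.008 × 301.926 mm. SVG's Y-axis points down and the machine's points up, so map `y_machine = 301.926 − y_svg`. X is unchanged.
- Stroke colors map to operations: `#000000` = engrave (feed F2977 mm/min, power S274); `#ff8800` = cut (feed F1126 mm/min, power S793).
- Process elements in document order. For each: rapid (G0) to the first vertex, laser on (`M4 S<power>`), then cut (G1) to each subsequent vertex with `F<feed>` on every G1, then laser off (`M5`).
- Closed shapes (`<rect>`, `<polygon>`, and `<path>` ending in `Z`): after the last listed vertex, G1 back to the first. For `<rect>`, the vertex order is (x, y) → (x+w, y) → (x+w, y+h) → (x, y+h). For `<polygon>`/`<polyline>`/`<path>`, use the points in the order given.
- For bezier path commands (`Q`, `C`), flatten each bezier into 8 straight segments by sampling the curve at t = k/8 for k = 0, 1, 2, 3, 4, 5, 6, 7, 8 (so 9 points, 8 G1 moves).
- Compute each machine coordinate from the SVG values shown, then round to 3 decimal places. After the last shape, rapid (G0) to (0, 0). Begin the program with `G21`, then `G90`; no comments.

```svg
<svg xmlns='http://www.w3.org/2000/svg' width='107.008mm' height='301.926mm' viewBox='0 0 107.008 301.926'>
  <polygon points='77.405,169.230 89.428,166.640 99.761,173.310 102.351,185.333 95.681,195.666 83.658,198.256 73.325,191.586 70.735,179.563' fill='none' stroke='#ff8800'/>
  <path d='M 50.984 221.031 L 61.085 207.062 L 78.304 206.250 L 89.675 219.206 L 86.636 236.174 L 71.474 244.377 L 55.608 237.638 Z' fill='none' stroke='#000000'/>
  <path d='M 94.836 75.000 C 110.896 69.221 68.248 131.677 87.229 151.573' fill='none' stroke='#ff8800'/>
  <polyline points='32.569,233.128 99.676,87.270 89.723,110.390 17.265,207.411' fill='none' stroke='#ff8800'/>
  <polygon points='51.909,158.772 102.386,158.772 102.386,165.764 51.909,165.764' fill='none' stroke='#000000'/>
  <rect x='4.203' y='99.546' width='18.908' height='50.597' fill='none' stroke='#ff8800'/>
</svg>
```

G21
G90
G0 X77.405 Y132.696
M4 S793
G1 X89.428 Y135.286 F1126
G1 X99.761 Y128.616 F1126
G1 X102.351 Y116.593 F1126
G1 X95.681 Y106.260 F1126
G1 X83.658 Y103.670 F1126
G1 X73.325 Y110.340 F1126
G1 X70.735 Y122.363 F1126
G1 X77.405 Y132.696 F1126
M5
G0 X50.984 Y80.895
M4 S274
G1 X61.085 Y94.864 F2977
G1 X78.304 Y95.676 F2977
G1 X89.675 Y82.720 F2977
G1 X86.636 Y65.752 F2977
G1 X71.474 Y57.549 F2977
G1 X55.608 Y64.288 F2977
G1 X50.984 Y80.895 F2977
M5
G0 X94.836 Y226.926
M4 S793
G1 X98.342 Y226.111 F1126
G1 X97.754 Y220.197 F1126
G1 X94.482 Y210.483 F1126
G1 X89.937 Y198.268 F1126
G1 X85.529 Y184.848 F1126
G1 X82.668 Y171.524 F1126
G1 X82.765 Y159.593 F1126
G1 X87.229 Y150.353 F1126
M5
G0 X32.569 Y68.798
M4 S793
G1 X99.676 Y214.656 F1126
G1 X89.723 Y191.536 F1126
G1 X17.265 Y94.515 F1126
M5
G0 X51.909 Y143.154
M4 S274
G1 X102.386 Y143.154 F2977
G1 X102.386 Y136.162 F2977
G1 X51.909 Y136.162 F2977
G1 X51.909 Y143.154 F2977
M5
G0 X4.203 Y202.380
M4 S793
G1 X23.111 Y202.380 F1126
G1 X23.111 Y151.783 F1126
G1 X4.203 Y151.783 F1126
G1 X4.203 Y202.380 F1126
M5
G0 X0.000 Y0.000

1 u = 1 mm; y_m = 301.926 − y.

[1] `<polygon>` regular polygon, #ff8800→cut S793 F1126: (77.405,132.696) → (89.428,135.286) → (99.761,128.616) → (102.351,116.593) → (95.681,106.260) → (83.658,103.670) → (73.325,110.340) → (70.735,122.363) → (77.405,132.696) (closed)

[2] `<path>` regular polygon, #000000→engrave S274 F2977: (50.984,80.895) → (61.085,94.864) → (78.304,95.676) → (89.675,82.720) → (86.636,65.752) → (71.474,57.549) → (55.608,64.288) → (50.984,80.895) (closed)

[3] `<path>` cubic bezier, #ff8800→cut S793 F1126: (94.836,226.926) → (98.342,226.111) → (97.754,220.197) → (94.482,210.483) → (89.937,198.268) → (85.529,184.848) → (82.668,171.524) → (82.765,159.593) → (87.229,150.353)

[4] `<polyline>` open polyline, #ff8800→cut S793 F1126: (32.569,68.798) → (99.676,214.656) → (89.723,191.536) → (17.265,94.515)

[5] `<polygon>` rectangle, #000000→engrave S274 F2977: (51.909,143.154) → (102.386,143.154) → (102.386,136.162) → (51.909,136.162) → (51.909,143.154) (closed)

[6] `<rect>` rectangle, #ff8800→cut S793 F1126: (4.203,202.380) → (23.111,202.380) → (23.111,151.783) → (4.203,151.783) → (4.203,202.380) (closed)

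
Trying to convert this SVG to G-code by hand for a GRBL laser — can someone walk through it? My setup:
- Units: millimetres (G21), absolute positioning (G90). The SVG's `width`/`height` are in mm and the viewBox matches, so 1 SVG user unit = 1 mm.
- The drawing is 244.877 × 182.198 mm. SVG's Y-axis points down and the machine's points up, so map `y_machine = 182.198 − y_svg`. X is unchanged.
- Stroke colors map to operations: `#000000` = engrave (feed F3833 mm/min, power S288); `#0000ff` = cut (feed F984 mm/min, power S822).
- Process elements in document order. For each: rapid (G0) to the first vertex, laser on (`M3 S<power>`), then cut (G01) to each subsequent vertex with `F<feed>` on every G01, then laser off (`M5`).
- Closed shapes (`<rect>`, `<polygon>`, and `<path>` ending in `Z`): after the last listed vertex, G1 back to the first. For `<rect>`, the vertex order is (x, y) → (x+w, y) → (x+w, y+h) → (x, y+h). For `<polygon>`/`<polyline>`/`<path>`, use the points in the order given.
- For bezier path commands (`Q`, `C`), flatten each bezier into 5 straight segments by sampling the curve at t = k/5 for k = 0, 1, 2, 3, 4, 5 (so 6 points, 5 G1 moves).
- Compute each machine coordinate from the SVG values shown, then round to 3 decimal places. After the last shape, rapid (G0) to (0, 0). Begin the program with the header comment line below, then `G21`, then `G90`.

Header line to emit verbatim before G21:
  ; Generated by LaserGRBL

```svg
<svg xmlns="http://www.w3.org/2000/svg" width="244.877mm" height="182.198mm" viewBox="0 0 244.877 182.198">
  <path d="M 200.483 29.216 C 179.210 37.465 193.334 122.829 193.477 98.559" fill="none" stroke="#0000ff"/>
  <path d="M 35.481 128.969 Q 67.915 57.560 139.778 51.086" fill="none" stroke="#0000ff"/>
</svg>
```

viewBox `0 0 244.877 182.198` with mm width/height → 1 unit = 1 mm. Flip: y_m = 182.198 − y_svg.

**Shape 1** — `<path>` cubic bezier, stroke `#0000ff` → cut (S822, F984). Control points (SVG): P0=(200.483,29.216), P1=(179.210,37.465), P2=(193.334,122.829), P3=(193.477,98.559); sampled at t=k/5. Machine vertices: (200.483,152.982) → (191.572,140.273) → (188.786,118.020) → (189.755,95.187) → (192.109,80.739) → (193.477,83.639). Open path.

**Shape 2** — `<path>` quadratic bezier, stroke `#0000ff` → cut (S822, F984). Control points (SVG): P0=(35.481,128.969), P1=(67.915,57.560), P2=(139.778,51.086); sampled at t=k/5. Machine vertices: (35.481,53.229) → (50.032,79.195) → (67.737,99.967) → (88.596,115.543) → (112.610,125.925) → (139.778,131.112). Open path.

; Generated by LaserGRBL
G21
G90
G0 X200.483 Y152.982
M3 S822
G01 X191.572 Y140.273 F984
G01 X188.786 Y118.020 F984
G01 X189.755 Y95.187 F984
G01 X192.109 Y80.739 F984
G01 X193.477 Y83.639 F984
M5
G0 X35.481 Y53.229
M3 S822
G01 X50.032 Y79.195 F984
G01 X67.737 Y99.967 F984
G01 X88.596 Y115.543 F984
G01 X112.610 Y125.925 F984
G01 X139.778 Y131.112 F984
M5
G0 X0.000 Y0.000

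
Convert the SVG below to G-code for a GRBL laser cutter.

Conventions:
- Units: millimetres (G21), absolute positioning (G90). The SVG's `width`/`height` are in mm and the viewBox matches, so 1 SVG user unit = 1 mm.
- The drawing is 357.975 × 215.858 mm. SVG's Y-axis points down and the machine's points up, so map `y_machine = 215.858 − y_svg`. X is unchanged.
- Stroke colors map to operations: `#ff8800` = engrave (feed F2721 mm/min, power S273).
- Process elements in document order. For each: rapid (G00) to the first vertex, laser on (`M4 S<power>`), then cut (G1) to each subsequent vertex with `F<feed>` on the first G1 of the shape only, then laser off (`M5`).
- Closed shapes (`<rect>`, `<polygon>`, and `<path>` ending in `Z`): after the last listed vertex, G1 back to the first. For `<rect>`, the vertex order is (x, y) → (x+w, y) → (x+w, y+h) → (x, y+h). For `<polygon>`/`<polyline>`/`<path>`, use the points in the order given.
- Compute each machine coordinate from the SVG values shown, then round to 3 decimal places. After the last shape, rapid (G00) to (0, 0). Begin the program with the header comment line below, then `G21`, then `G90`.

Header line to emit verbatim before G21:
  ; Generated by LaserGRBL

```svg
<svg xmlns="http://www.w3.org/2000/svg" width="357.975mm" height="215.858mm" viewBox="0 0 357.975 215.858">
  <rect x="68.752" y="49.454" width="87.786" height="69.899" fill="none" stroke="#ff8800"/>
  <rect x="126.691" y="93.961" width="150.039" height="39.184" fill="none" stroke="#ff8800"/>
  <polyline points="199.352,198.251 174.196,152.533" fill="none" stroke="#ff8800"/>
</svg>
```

; Generated by LaserGRBL
G21
G90
G00 X68.752 Y166.404
M4 S273
G1 X156.538 Y166.404 F2721
G1 X156.538 Y96.505
G1 X68.752 Y96.505
G1 X68.752 Y166.404
M5
G00 X126.691 Y121.897
M4 S273
G1 X276.730 Y121.897 F2721
G1 X276.730 Y82.713
G1 X126.691 Y82.713
G1 X126.691 Y121.897
M5
G00 X199.352 Y17.607
M4 S273
G1 X174.196 Y63.325 F2721
M5
G00 X0.000 Y0.000

viewBox `0 0 357.975 215.858` with mm width/height → 1 unit = 1 mm. Flip: y_m = 215.858 − y_svg.

**Shape 1** — `<rect>` rectangle, stroke `#ff8800` → engrave (S273, F2721). Machine vertices: (68.752,166.404) → (156.538,166.404) → (156.538,96.505) → (68.752,96.505) → (68.752,166.404). Closed: final G1 returns to the first vertex.

**Shape 2** — `<rect>` rectangle, stroke `#ff8800` → engrave (S273, F2721). Machine vertices: (126.691,121.897) → (276.730,121.897) → (276.730,82.713) → (126.691,82.713) → (126.691,121.897). Closed: final G1 returns to the first vertex.

**Shape 3** — `<polyline>` line segment, stroke `#ff8800` → engrave (S273, F2721). Machine vertices: (199.352,17.607) → (174.196,63.325). Open path.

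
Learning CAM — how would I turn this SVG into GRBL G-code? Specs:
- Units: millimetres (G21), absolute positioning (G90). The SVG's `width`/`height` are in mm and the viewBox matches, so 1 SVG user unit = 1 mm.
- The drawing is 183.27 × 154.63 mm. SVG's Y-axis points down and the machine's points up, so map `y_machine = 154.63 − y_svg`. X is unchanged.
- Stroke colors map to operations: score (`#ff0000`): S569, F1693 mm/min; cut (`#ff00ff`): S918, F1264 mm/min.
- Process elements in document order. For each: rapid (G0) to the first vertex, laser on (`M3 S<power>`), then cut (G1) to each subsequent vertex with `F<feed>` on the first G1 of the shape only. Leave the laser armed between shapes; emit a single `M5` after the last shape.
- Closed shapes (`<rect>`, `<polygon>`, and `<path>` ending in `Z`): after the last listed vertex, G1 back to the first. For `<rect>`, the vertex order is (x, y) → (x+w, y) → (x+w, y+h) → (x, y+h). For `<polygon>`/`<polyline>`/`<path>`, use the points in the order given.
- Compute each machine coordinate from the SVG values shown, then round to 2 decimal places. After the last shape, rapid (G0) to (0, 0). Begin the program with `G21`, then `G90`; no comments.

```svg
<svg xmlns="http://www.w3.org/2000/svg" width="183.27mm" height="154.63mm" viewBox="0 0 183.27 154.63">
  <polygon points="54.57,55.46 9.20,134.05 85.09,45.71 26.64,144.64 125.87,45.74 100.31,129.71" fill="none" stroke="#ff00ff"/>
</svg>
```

Since the viewBox matches the mm dimensions, user units are millimetres directly. The only transform is the Y-flip y_m = 154.63 − y_svg.

Shape 1 is a closed polygon drawn with `<polygon>`. Its stroke #ff00ff means cut at S918, F1264. After flipping Y the toolpath is (54.57,99.17) → (9.20,20.58) → (85.09,108.92) → (26.64,9.99) → (125.87,108.89) → (100.31,24.92) → (54.57,99.17), returning to the start.

G21
G90
G0 X54.57 Y99.17
M3 S918
G1 X9.20 Y20.58 F1264
G1 X85.09 Y108.92
G1 X26.64 Y9.99
G1 X125.87 Y108.89
G1 X100.31 Y24.92
G1 X54.57 Y99.17
M5
G0 X0.00 Y0.00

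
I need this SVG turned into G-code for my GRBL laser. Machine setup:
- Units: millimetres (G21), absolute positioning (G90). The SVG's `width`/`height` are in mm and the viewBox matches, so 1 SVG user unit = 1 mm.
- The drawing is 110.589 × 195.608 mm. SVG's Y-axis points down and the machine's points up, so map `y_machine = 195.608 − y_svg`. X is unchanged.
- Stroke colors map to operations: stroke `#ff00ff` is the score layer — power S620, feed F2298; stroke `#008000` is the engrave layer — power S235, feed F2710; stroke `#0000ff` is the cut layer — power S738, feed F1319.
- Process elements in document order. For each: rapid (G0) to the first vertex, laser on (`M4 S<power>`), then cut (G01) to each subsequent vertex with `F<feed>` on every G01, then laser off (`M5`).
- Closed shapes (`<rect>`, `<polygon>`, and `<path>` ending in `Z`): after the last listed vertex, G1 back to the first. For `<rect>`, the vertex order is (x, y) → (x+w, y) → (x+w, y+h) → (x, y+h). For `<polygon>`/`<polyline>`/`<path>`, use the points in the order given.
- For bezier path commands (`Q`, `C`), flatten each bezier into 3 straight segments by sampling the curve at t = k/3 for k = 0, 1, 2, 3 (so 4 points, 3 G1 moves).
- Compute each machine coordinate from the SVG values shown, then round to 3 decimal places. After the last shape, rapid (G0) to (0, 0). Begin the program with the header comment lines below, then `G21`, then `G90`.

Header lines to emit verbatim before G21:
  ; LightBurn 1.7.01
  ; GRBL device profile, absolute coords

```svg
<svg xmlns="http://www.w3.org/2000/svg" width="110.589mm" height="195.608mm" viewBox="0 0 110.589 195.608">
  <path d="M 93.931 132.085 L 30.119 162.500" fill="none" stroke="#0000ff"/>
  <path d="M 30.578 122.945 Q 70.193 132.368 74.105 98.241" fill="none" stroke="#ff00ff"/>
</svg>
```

; LightBurn 1.7.01
; GRBL device profile, absolute coords
G21
G90
G0 X93.931 Y63.523
M4 S738
G01 X30.119 Y33.108 F1319
M5
G0 X30.578 Y72.663
M4 S620
G01 X53.021 Y71.220 F2298
G01 X67.530 Y79.455 F2298
G01 X74.105 Y97.367 F2298
M5
G0 X0.000 Y0.000

1 u = 1 mm; y_m = 195.608 − y.

[1] `<path>` line segment, #0000ff→cut S738 F1319: (93.931,63.523) → (30.119,33.108)

[2] `<path>` quadratic bezier, #ff00ff→score S620 F2298: (30.578,72.663) → (53.021,71.220) → (67.530,79.455) → (74.105,97.367)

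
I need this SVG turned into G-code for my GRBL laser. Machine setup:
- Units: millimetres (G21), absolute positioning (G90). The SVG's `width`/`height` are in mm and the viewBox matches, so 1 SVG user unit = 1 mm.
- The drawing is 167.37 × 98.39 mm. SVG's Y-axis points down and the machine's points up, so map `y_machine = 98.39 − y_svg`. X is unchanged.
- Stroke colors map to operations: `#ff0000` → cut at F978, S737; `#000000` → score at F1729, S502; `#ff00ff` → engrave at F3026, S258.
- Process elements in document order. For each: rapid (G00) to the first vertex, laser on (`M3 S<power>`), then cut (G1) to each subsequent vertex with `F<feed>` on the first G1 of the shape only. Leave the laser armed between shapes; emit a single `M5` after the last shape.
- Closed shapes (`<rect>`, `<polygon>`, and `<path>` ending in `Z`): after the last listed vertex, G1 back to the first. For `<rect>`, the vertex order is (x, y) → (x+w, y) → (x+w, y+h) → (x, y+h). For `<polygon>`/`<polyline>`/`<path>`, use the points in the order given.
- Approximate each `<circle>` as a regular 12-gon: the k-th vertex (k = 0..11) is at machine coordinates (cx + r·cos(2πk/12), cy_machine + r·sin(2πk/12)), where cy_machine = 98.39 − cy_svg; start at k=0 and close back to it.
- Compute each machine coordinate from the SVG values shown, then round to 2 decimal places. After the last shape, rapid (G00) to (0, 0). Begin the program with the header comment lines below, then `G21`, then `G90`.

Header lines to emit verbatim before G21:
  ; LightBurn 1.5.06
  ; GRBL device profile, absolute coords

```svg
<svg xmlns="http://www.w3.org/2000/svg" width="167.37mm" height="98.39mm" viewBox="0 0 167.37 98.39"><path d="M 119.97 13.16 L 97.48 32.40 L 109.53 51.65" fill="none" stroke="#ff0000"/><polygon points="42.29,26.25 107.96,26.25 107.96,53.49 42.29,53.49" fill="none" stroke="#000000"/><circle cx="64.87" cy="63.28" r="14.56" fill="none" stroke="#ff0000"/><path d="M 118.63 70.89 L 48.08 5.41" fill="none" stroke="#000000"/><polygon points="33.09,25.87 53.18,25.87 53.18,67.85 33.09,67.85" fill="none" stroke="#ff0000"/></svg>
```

; LightBurn 1.5.06
; GRBL device profile, absolute coords
G21
G90
G00 X119.97 Y85.23
M3 S737
G1 X97.48 Y65.99 F978
G1 X109.53 Y46.74
G00 X42.29 Y72.14
M3 S502
G1 X107.96 Y72.14 F1729
G1 X107.96 Y44.90
G1 X42.29 Y44.90
G1 X42.29 Y72.14
G00 X79.43 Y35.11
M3 S737
G1 X77.48 Y42.39 F978
G1 X72.15 Y47.72
G1 X64.87 Y49.67
G1 X57.59 Y47.72
G1 X52.26 Y42.39
G1 X50.31 Y35.11
G1 X52.26 Y27.83
G1 X57.59 Y22.50
G1 X64.87 Y20.55
G1 X72.15 Y22.50
G1 X77.48 Y27.83
G1 X79.43 Y35.11
G00 X118.63 Y27.50
M3 S502
G1 X48.08 Y92.98 F1729
G00 X33.09 Y72.52
M3 S737
G1 X53.18 Y72.52 F978
G1 X53.18 Y30.54
G1 X33.09 Y30.54
G1 X33.09 Y72.52
M5
G00 X0.00 Y0.00

viewBox `0 0 167.37 98.39` with mm width/height → 1 unit = 1 mm. Flip: y_m = 98.39 − y_svg.

**Shape 1** — `<path>` open polyline, stroke `#ff0000` → cut (S737, F978). Machine vertices: (119.97,85.23) → (97.48,65.99) → (109.53,46.74). Open path.

**Shape 2** — `<polygon>` rectangle, stroke `#000000` → score (S502, F1729). Machine vertices: (42.29,72.14) → (107.96,72.14) → (107.96,44.90) → (42.29,44.90) → (42.29,72.14). Closed: final G1 returns to the first vertex.

**Shape 3** — `<circle>` circle, stroke `#ff0000` → cut (S737, F978). Machine vertices: (79.43,35.11) → (77.48,42.39) → (72.15,47.72) → (64.87,49.67) → (57.59,47.72) → (52.26,42.39) → (50.31,35.11) → (52.26,27.83) → (57.59,22.50) → (64.87,20.55) → (72.15,22.50) → (77.48,27.83) → (79.43,35.11). Closed: final G1 returns to the first vertex.

**Shape 4** — `<path>` line segment, stroke `#000000` → score (S502, F1729). Machine vertices: (118.63,27.50) → (48.08,92.98). Open path.

**Shape 5** — `<polygon>` rectangle, stroke `#ff0000` → cut (S737, F978). Machine vertices: (33.09,72.52) → (53.18,72.52) → (53.18,30.54) → (33.09,30.54) → (33.09,72.52). Closed: final G1 returns to the first vertex.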